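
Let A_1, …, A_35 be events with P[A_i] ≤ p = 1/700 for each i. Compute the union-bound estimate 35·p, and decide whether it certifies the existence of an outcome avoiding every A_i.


Union bound: P[∪_{i=1}^{35} A_i] ≤ Σ_i P[A_i] ≤ 35·p = 35·(1/700) = 1/20.
Numerically: 1/20 ≈ 0.0500.
Is 1/20 < 1? YES.
Since P[∪ A_i] ≤ 1/20 < 1, the complement has P[∩ A_i^c] ≥ 1 − 1/20 = 19/20 > 0, so some outcome avoids every A_i.

35·p = 1/20 ≈ 0.0500; existence CERTIFIED by the union bound.


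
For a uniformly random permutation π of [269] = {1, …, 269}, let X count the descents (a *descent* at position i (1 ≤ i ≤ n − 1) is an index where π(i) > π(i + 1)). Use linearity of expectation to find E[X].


Write X = Σ X_I over i = 1, …, 268, with X_I the indicator of one descent.
There are 268 indicators.
For each fixed i, the pair (π(i), π(i+1)) is a uniformly random ordered pair of distinct values from {1, …, 269}; by symmetry P[π(i) > π(i+1)] = 1/2.
By linearity: E[X] = 268 · (1/2) = (269 − 1) · (1/2) = 134 ≈ 134.000000.

E[X] = 134 = 134.000000.


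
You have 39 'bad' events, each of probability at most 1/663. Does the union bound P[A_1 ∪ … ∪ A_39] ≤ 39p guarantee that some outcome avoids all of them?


Union bound: P[∪_{i=1}^{39} A_i] ≤ Σ_i P[A_i] ≤ 39·p = 39·(1/663) = 1/17.
Numerically: 1/17 ≈ 0.0588.
Is 1/17 < 1? YES.
Since P[∪ A_i] ≤ 1/17 < 1, the complement has P[∩ A_i^c] ≥ 1 − 1/17 = 16/17 > 0, so some outcome avoids every A_i.

39·p = 1/17 ≈ 0.0588; existence CERTIFIED by the union bound.


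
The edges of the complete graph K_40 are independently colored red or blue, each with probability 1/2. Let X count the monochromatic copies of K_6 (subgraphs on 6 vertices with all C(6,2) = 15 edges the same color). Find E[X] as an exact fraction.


Let X = Σ_S X_S over the C(40, 6) = 3838380 subsets S of size 6, where X_S = 1 if the K_6 on S is monochromatic.
For a fixed S, the K_6 on S has C(6, 2) = 15 edges. P[all 15 edges red] = (1/2)^15, and likewise for blue, so P[monochromatic] = 2·(1/2)^15 = 2^{1 − 15} = 1/16384.
By linearity: E[X] = C(40, 6) · 2^{1 − 15} = 3838380 · 1/16384 = 959595/4096.
Numerically: E[X] ≈ 234.2761.

E[X] = C(40,6)·2^(1−C(6,2)) = 959595/4096 ≈ 234.2761.


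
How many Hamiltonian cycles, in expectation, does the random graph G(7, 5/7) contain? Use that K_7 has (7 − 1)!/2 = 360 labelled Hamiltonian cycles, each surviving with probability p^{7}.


K_7 has (7 − 1)!/2 = 360 labelled Hamiltonian cycles.
For each such Hamiltonian cycle H, let X_H = 1 if all 7 edges of H are present in G. Then P[X_H = 1] = p^{7} = (5/7)^{7} = 78125/823543.
By linearity: E[X] = Σ_H E[X_H] = 360 · p^{7} = 360 · 78125/823543 = 28125000/823543.
Numerically: E[X] ≈ 34.1512.

E[X] = 360 · (5/7)^{7} = 28125000/823543 ≈ 34.1512.


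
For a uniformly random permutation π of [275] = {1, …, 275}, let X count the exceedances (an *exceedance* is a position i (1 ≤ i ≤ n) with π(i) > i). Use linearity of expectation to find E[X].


Write X = Σ_{i=1}^{275} X_i, where X_i = 1_{π(i) > i}.
For each fixed i, π(i) is uniform over {1, …, 275} (marginal of a uniform permutation), so P[π(i) > i] = (n − i)/n. Summing: Σ_{i=1}^{275} (n − i)/n = (0 + 1 + … + 274)/275 = 275(275 − 1)/(2·275) = (275 − 1)/2.
Hence E[X] = Σ_{i=1}^{275} (275 − i)/275 = 137 ≈ 137.0000.

E[X] = 137 = 137.0000.


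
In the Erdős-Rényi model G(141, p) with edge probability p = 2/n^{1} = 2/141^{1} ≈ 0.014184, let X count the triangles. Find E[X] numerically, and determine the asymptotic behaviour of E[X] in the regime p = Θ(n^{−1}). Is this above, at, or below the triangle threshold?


Number of potential triangles: C(141, 3) = 457310.
Each occurs with probability p³ ≈ (0.014184)³ ≈ 2.8538599e-06.
By linearity: E[X] = C(141, 3)·p³ ≈ 457310 · 2.8538599e-06 ≈ 1.30510.
Here α = 1, so p = 2/n is exactly at the triangle threshold p ~ 1/n. Asymptotically E[X] → c³/6 = 2³/6 = 4/3 ≈ 1.33333, a bounded constant. In this regime the triangle count is asymptotically Poisson(c³/6).

E[X] ≈ 1.30510; in regime p = Θ(1/n^{1}) E[X] stays bounded (at the triangle threshold p ~ 1/n).


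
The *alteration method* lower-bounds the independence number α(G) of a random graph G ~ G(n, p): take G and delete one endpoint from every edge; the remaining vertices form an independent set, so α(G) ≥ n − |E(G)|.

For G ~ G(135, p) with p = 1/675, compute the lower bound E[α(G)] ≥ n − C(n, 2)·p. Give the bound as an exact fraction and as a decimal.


E[|E(G)|] = C(135, 2)·p = 9045 · (1/675) = 67/5.
E[α(G)] ≥ n − E[|E(G)|] = 135 − 67/5 = 608/5.
Numerically: ≈ 121.600.
(This is only a lower bound; the true E[α(G)] may be larger.)

E[α(G)] ≥ 608/5 ≈ 121.600.


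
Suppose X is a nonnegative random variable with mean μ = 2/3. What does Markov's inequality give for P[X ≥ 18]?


μ = E[X] = 2/3, a = 18.
Markov: P[X ≥ 18] ≤ μ/a = (2/3)/18 = 1/27.
Numerically: ≈ 0.0370.
(Since a = 18 > μ = 0.6667, the bound 1/27 is < 1 and informative.)

P[X ≥ 18] ≤ 1/27 ≈ 0.0370.


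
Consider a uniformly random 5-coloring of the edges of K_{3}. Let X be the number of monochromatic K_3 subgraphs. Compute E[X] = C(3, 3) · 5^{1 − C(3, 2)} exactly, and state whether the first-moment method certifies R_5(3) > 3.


E[X] = C(3, 3) · 5^{1 − 3} = 1 · 5^{−2} = 1/25.
As a reduced fraction: E[X] = 1/25 ≈ 0.0400000.
Is E[X] < 1? YES.
Since E[X] < 1, there exists a 5-coloring of K_{3} with no monochromatic K_3; hence R_5(3) > 3.

E[X] = 1/25 ≈ 0.0400000; E[X] < 1, so R_5(3) > 3.


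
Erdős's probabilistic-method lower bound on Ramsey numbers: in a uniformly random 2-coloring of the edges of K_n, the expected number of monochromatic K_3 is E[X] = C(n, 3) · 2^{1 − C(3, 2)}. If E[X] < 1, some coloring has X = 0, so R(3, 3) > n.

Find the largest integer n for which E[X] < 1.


We need C(n, 3) · 2^{1 − 3} < 1, i.e. C(n, 3) < 2^{3 − 1} = 4.
Check values of n near the boundary:
  n = 3: C(3, 3) = 1; 1 < 4? YES
  n = 4: C(4, 3) = 4; 4 < 4? NO
The largest n with C(n, 3) < 4 is n = 3 (where E[X] = 1/4 ≈ 0.250). Hence R(3, 3) > 3, i.e. R(3, 3) ≥ 4.

Largest n = 3; hence R(3, 3) > 3.


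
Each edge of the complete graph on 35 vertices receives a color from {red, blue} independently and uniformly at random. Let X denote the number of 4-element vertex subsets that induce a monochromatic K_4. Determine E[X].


Let X = Σ_S X_S over the C(35, 4) = 52360 subsets S of size 4, where X_S = 1 if the K_4 on S is monochromatic.
For a fixed S, the K_4 on S has C(4, 2) = 6 edges. P[all 6 edges red] = (1/2)^6, and likewise for blue, so P[monochromatic] = 2·(1/2)^6 = 2^{1 − 6} = 1/32.
By linearity: E[X] = C(35, 4) · 2^{1 − 6} = 52360 · 1/32 = 6545/4.
Numerically: E[X] ≈ 1636.25000.

E[X] = C(35,4)·2^(1−C(4,2)) = 6545/4 ≈ 1636.25000.


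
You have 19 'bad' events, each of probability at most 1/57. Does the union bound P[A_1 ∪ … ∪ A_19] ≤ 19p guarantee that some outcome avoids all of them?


Union bound: P[∪_{i=1}^{19} A_i] ≤ Σ_i P[A_i] ≤ 19·p = 19·(1/57) = 1/3.
Numerically: 1/3 ≈ 0.333.
Is 1/3 < 1? YES.
Since P[∪ A_i] ≤ 1/3 < 1, the complement has P[∩ A_i^c] ≥ 1 − 1/3 = 2/3 > 0, so some outcome avoids every A_i.

19·p = 1/3 ≈ 0.333; existence CERTIFIED by the union bound.


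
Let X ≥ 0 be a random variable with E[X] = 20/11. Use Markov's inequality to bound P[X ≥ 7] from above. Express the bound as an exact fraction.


μ = E[X] = 20/11, a = 7.
Markov: P[X ≥ 7] ≤ μ/a = (20/11)/7 = 20/77.
Numerically: ≈ 0.2597.
(Since a = 7 > μ = 1.8182, the bound 20/77 is < 1 and informative.)

P[X ≥ 7] ≤ 20/77 ≈ 0.2597.


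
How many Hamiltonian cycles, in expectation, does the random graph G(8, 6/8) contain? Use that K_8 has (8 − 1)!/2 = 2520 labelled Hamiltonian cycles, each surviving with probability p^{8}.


K_8 has (8 − 1)!/2 = 2520 labelled Hamiltonian cycles.
For each such Hamiltonian cycle H, let X_H = 1 if all 8 edges of H are present in G. Then P[X_H = 1] = p^{8} = (3/4)^{8} = 6561/65536.
By linearity: E[X] = Σ_H E[X_H] = 2520 · p^{8} = 2520 · 6561/65536 = 2066715/8192.
Numerically: E[X] ≈ 252.3.

E[X] = 2520 · (3/4)^{8} = 2066715/8192 ≈ 252.3.


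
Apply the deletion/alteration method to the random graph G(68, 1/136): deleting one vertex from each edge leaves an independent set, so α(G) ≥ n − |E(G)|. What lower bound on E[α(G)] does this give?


E[|E(G)|] = C(68, 2)·p = 2278 · (1/136) = 67/4.
E[α(G)] ≥ n − E[|E(G)|] = 68 − 67/4 = 205/4.
Numerically: ≈ 51.250.
(This is only a lower bound; the true E[α(G)] may be larger.)

E[α(G)] ≥ 205/4 ≈ 51.250.


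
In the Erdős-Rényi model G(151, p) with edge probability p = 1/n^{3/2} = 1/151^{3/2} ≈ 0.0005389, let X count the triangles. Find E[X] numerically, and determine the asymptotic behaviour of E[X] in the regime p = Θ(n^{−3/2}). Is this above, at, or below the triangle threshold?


Number of potential triangles: C(151, 3) = 562475.
Each occurs with probability p³ ≈ (0.0005389)³ ≈ 1.565322e-10.
By linearity: E[X] = C(151, 3)·p³ ≈ 562475 · 1.565322e-10 ≈ 0.0001.
Since α = 3/2 > 1, p = c/n^{3/2} = o(1/n) is below the triangle threshold p ~ 1/n. Asymptotically E[X] ~ (c³/6)·n^{3(1−α)} = (1³/6)·n^{-1.5} → 0, so by Markov's inequality G has no triangles w.h.p.

E[X] ≈ 0.0001; in regime p = Θ(1/n^{3/2}) E[X] tends to 0 (below the triangle threshold p ~ 1/n).


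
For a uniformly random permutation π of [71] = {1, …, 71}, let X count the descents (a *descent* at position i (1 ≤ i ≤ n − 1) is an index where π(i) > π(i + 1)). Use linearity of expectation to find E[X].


Write X = Σ X_I over i = 1, …, 70, with X_I the indicator of one descent.
There are 70 indicators.
For each fixed i, the pair (π(i), π(i+1)) is a uniformly random ordered pair of distinct values from {1, …, 71}; by symmetry P[π(i) > π(i+1)] = 1/2.
By linearity: E[X] = 70 · (1/2) = (71 − 1) · (1/2) = 35 ≈ 35.0000.

E[X] = 35 = 35.0000.


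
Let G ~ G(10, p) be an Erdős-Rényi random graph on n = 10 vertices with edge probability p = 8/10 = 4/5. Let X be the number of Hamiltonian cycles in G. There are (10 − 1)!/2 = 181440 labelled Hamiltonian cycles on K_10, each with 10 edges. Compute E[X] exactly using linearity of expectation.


K_10 has (10 − 1)!/2 = 181440 labelled Hamiltonian cycles.
For each such Hamiltonian cycle H, let X_H = 1 if all 10 edges of H are present in G. Then P[X_H = 1] = p^{10} = (4/5)^{10} = 1048576/9765625.
By linearity of expectation: E[X] = Σ_H E[X_H] = 181440 · p^{10} = 181440 · 1048576/9765625 = 38050725888/1953125.
Numerically: E[X] ≈ 1.95e+04.

E[X] = 181440 · (4/5)^{10} = 38050725888/1953125 ≈ 1.95e+04.


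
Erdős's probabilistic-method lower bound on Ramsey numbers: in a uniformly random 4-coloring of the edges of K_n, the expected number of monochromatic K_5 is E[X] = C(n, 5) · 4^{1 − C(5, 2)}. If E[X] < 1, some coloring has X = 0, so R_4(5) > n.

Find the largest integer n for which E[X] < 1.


We need C(n, 5) · 4^{1 − 10} < 1, i.e. C(n, 5) < 4^{10 − 1} = 262144.
Check values of n near the boundary:
  n = 27: C(27, 5) = 80730; 80730 < 262144? YES
  n = 28: C(28, 5) = 98280; 98280 < 262144? YES
  n = 29: C(29, 5) = 118755; 118755 < 262144? YES
  n = 30: C(30, 5) = 142506; 142506 < 262144? YES
  n = 31: C(31, 5) = 169911; 169911 < 262144? YES
  n = 32: C(32, 5) = 201376; 201376 < 262144? YES
  n = 33: C(33, 5) = 237336; 237336 < 262144? YES
  n = 34: C(34, 5) = 278256; 278256 < 262144? NO
  n = 35: C(35, 5) = 324632; 324632 < 262144? NO
The largest n with C(n, 5) < 262144 is n = 33 (where E[X] = 29667/32768 ≈ 0.9053650). Hence R_4(5) > 33, i.e. R_4(5) ≥ 34.

Largest n = 33; hence R_4(5) > 33.


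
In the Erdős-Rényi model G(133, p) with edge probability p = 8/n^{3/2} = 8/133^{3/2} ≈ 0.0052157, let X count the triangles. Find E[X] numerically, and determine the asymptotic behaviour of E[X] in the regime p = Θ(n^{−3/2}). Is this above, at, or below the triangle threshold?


Number of potential triangles: C(133, 3) = 383306.
Each occurs with probability p³ ≈ (0.0052157)³ ≈ 1.4188536e-07.
By linearity: E[X] = C(133, 3)·p³ ≈ 383306 · 1.4188536e-07 ≈ 0.05439.
Since α = 3/2 > 1, p = c/n^{3/2} = o(1/n) is below the triangle threshold p ~ 1/n. Asymptotically E[X] ~ (c³/6)·n^{3(1−α)} = (8³/6)·n^{-1.5} → 0, so by Markov's inequality G has no triangles w.h.p.

E[X] ≈ 0.05439; in regime p = Θ(1/n^{3/2}) E[X] tends to 0 (below the triangle threshold p ~ 1/n).


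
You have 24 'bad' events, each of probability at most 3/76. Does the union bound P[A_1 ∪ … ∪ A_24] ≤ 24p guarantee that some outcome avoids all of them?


Union bound: P[∪_{i=1}^{24} A_i] ≤ Σ_i P[A_i] ≤ 24·p = 24·(3/76) = 18/19.
Numerically: 18/19 ≈ 0.9473684.
Is 18/19 < 1? YES.
Since P[∪ A_i] ≤ 18/19 < 1, the complement has P[∩ A_i^c] ≥ 1 − 18/19 = 1/19 > 0, so some outcome avoids every A_i.

24·p = 18/19 ≈ 0.9473684; existence CERTIFIED by the union bound.


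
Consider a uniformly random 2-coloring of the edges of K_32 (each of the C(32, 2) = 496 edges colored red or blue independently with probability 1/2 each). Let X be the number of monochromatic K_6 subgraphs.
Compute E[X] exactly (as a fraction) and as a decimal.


Let X = Σ_S X_S over the C(32, 6) = 906192 subsets S of size 6, where X_S = 1 if the K_6 on S is monochromatic.
For a fixed S, the K_6 on S has C(6, 2) = 15 edges. P[all 15 edges red] = (1/2)^15, and likewise for blue, so P[monochromatic] = 2·(1/2)^15 = 2^{1 − 15} = 1/16384.
By linearity: E[X] = C(32, 6) · 2^{1 − 15} = 906192 · 1/16384 = 56637/1024.
Numerically: E[X] ≈ 55.310.

E[X] = C(32,6)·2^(1−C(6,2)) = 56637/1024 ≈ 55.310.


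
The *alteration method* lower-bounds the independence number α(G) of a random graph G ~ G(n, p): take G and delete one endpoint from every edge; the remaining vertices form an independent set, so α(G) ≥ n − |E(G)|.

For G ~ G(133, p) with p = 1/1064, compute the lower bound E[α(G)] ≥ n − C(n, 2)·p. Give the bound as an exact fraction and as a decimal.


E[|E(G)|] = C(133, 2)·p = 8778 · (1/1064) = 33/4.
E[α(G)] ≥ n − E[|E(G)|] = 133 − 33/4 = 499/4.
Numerically: ≈ 124.7500.
(This is only a lower bound; the true E[α(G)] may be larger.)

E[α(G)] ≥ 499/4 ≈ 124.7500.


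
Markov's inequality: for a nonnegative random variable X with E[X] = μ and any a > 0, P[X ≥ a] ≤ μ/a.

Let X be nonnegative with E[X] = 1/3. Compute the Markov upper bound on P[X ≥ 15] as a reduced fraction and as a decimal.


μ = E[X] = 1/3, a = 15.
Markov: P[X ≥ 15] ≤ μ/a = (1/3)/15 = 1/45.
Numerically: ≈ 0.02222.
(Since a = 15 > μ = 0.33333, the bound 1/45 is < 1 and informative.)

P[X ≥ 15] ≤ 1/45 ≈ 0.02222.


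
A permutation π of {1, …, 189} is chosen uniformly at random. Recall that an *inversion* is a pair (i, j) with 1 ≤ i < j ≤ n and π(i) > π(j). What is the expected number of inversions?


Write X = Σ X_I over the C(189, 2) = 17766 pairs i < j, with X_I the indicator of one inversion.
There are 17766 indicators.
For each fixed pair i < j, the values π(i) and π(j) are two distinct elements of {1, …, 189} in uniformly random order; by symmetry P[π(i) > π(j)] = 1/2.
By linearity: E[X] = 17766 · (1/2) = C(189, 2) · (1/2) = 17766/2 = 8883 ≈ 8883.00000.

E[X] = 8883 = 8883.00000.


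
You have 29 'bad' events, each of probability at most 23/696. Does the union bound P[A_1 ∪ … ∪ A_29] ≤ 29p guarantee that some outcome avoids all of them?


Union bound: P[∪_{i=1}^{29} A_i] ≤ Σ_i P[A_i] ≤ 29·p = 29·(23/696) = 23/24.
Numerically: 23/24 ≈ 0.95833.
Is 23/24 < 1? YES.
Since P[∪ A_i] ≤ 23/24 < 1, the complement has P[∩ A_i^c] ≥ 1 − 23/24 = 1/24 > 0, so some outcome avoids every A_i.

29·p = 23/24 ≈ 0.95833; existence CERTIFIED by the union bound.


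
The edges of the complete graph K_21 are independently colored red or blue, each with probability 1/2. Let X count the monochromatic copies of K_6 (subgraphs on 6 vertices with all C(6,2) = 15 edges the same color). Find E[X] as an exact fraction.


Let X = Σ_S X_S over the C(21, 6) = 54264 subsets S of size 6, where X_S = 1 if the K_6 on S is monochromatic.
For a fixed S, the K_6 on S has C(6, 2) = 15 edges. P[all 15 edges red] = (1/2)^15, and likewise for blue, so P[monochromatic] = 2·(1/2)^15 = 2^{1 − 15} = 1/16384.
By linearity of expectation: E[X] = C(21, 6) · 2^{1 − 15} = 54264 · 1/16384 = 6783/2048.
Numerically: E[X] ≈ 3.312.

E[X] = C(21,6)·2^(1−C(6,2)) = 6783/2048 ≈ 3.312.


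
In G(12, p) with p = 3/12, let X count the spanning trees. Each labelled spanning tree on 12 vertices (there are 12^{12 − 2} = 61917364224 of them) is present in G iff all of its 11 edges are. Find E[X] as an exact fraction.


K_12 has 12^{12 − 2} = 61917364224 labelled spanning trees.
For each such spanning tree H, let X_H = 1 if all 11 edges of H are present in G. Then P[X_H = 1] = p^{11} = (1/4)^{11} = 1/4194304.
By linearity of expectation: E[X] = Σ_H E[X_H] = 61917364224 · p^{11} = 61917364224 · 1/4194304 = 59049/4.
Numerically: E[X] ≈ 1.48e+04.

E[X] = 61917364224 · (1/4)^{11} = 59049/4 ≈ 1.48e+04.


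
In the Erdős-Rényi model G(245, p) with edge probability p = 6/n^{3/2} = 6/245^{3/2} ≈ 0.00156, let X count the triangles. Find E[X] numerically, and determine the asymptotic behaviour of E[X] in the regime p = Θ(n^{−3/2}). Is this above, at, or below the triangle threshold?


Number of potential triangles: C(245, 3) = 2421090.
Each occurs with probability p³ ≈ (0.00156)³ ≈ 3.83007e-09.
By linearity: E[X] = C(245, 3)·p³ ≈ 2421090 · 3.83007e-09 ≈ 0.009.
Since α = 3/2 > 1, p = c/n^{3/2} = o(1/n) is below the triangle threshold p ~ 1/n. Asymptotically E[X] ~ (c³/6)·n^{3(1−α)} = (6³/6)·n^{-1.5} → 0, so by Markov's inequality G has no triangles w.h.p.

E[X] ≈ 0.009; in regime p = Θ(1/n^{3/2}) E[X] tends to 0 (below the triangle threshold p ~ 1/n).


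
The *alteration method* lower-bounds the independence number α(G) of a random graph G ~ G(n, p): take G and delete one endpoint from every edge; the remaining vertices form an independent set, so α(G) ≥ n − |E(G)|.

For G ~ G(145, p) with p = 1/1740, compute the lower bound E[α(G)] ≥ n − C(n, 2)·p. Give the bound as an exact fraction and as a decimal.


E[|E(G)|] = C(145, 2)·p = 10440 · (1/1740) = 6.
E[α(G)] ≥ n − E[|E(G)|] = 145 − 6 = 139.
Numerically: ≈ 139.0000.
(This is only a lower bound; the true E[α(G)] may be larger.)

E[α(G)] ≥ 139 ≈ 139.0000.


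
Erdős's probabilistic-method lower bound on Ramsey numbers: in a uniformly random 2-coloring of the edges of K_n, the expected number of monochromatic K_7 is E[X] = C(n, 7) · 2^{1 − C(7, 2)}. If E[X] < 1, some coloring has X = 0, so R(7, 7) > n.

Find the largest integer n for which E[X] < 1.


We need C(n, 7) · 2^{1 − 21} < 1, i.e. C(n, 7) < 2^{21 − 1} = 1048576.
Check values of n near the boundary:
  n = 24: C(24, 7) = 346104; 346104 < 1048576? YES
  n = 25: C(25, 7) = 480700; 480700 < 1048576? YES
  n = 26: C(26, 7) = 657800; 657800 < 1048576? YES
  n = 27: C(27, 7) = 888030; 888030 < 1048576? YES
  n = 28: C(28, 7) = 1184040; 1184040 < 1048576? NO
The largest n with C(n, 7) < 1048576 is n = 27 (where E[X] = 444015/524288 ≈ 0.846891). Hence R(7, 7) > 27, i.e. R(7, 7) ≥ 28.

Largest n = 27; hence R(7, 7) > 27.


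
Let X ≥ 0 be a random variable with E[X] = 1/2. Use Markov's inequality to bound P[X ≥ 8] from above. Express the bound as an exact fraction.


μ = E[X] = 1/2, a = 8.
Markov: P[X ≥ 8] ≤ μ/a = (1/2)/8 = 1/16.
Numerically: ≈ 0.0625.
(Since a = 8 > μ = 0.5000, the bound 1/16 is < 1 and informative.)

P[X ≥ 8] ≤ 1/16 ≈ 0.0625.


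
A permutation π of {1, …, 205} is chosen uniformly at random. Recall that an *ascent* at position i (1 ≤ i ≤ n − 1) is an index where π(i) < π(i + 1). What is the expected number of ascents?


Write X = Σ X_I over i = 1, …, 204, with X_I the indicator of one ascent.
There are 204 indicators.
For each fixed i, the pair (π(i), π(i+1)) is a uniformly random ordered pair of distinct values from {1, …, 205}; by symmetry P[π(i) < π(i+1)] = 1/2.
By linearity: E[X] = 204 · (1/2) = (205 − 1) · (1/2) = 102 ≈ 102.000000.

E[X] = 102 = 102.000000.


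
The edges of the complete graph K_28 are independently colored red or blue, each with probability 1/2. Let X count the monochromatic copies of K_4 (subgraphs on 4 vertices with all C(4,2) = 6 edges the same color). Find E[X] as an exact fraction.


Let X = Σ_S X_S over the C(28, 4) = 20475 subsets S of size 4, where X_S = 1 if the K_4 on S is monochromatic.
For a fixed S, the K_4 on S has C(4, 2) = 6 edges. P[all 6 edges red] = (1/2)^6, and likewise for blue, so P[monochromatic] = 2·(1/2)^6 = 2^{1 − 6} = 1/32.
By linearity of expectation: E[X] = C(28, 4) · 2^{1 − 6} = 20475 · 1/32 = 20475/32.
Numerically: E[X] ≈ 639.8438.

E[X] = C(28,4)·2^(1−C(4,2)) = 20475/32 ≈ 639.8438.


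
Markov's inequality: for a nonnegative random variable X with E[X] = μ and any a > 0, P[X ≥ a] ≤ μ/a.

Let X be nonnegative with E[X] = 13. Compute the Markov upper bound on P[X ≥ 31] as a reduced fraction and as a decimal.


μ = E[X] = 13, a = 31.
Markov: P[X ≥ 31] ≤ μ/a = (13)/31 = 13/31.
Numerically: ≈ 0.419.
(Since a = 31 > μ = 13.000, the bound 13/31 is < 1 and informative.)

P[X ≥ 31] ≤ 13/31 ≈ 0.419.


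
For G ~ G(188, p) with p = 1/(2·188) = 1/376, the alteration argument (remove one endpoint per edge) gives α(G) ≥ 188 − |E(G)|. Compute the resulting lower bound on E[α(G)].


E[|E(G)|] = C(188, 2)·p = 17578 · (1/376) = 187/4.
E[α(G)] ≥ n − E[|E(G)|] = 188 − 187/4 = 565/4.
Numerically: ≈ 141.25000.
(This is only a lower bound; the true E[α(G)] may be larger.)

E[α(G)] ≥ 565/4 ≈ 141.25000.


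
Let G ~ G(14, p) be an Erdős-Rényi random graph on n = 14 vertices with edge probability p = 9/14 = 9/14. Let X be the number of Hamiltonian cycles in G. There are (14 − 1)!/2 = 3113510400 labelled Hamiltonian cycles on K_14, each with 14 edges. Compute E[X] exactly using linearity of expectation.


K_14 has (14 − 1)!/2 = 3113510400 labelled Hamiltonian cycles.
For each such Hamiltonian cycle H, let X_H = 1 if all 14 edges of H are present in G. Then P[X_H = 1] = p^{14} = (9/14)^{14} = 22876792454961/11112006825558016.
By linearity: E[X] = Σ_H E[X_H] = 3113510400 · p^{14} = 3113510400 · 22876792454961/11112006825558016 = 19873641525435994725/3100448333024.
Numerically: E[X] ≈ 6.40993e+06.

E[X] = 3113510400 · (9/14)^{14} = 19873641525435994725/3100448333024 ≈ 6.40993e+06.


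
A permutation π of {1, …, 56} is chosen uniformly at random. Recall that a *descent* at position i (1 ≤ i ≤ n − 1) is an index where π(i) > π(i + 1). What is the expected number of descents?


Write X = Σ X_I over i = 1, …, 55, with X_I the indicator of one descent.
There are 55 indicators.
For each fixed i, the pair (π(i), π(i+1)) is a uniformly random ordered pair of distinct values from {1, …, 56}; by symmetry P[π(i) > π(i+1)] = 1/2.
By linearity: E[X] = 55 · (1/2) = (56 − 1) · (1/2) = 55/2 ≈ 27.5000.

E[X] = 55/2 = 27.5000.


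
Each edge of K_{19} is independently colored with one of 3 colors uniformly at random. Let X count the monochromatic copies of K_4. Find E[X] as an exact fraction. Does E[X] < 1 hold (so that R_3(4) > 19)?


E[X] = C(19, 4) · 3^{1 − 6} = 3876 · 3^{−5} = 3876/243.
As a reduced fraction: E[X] = 1292/81 ≈ 15.95062.
Is E[X] < 1? NO.
Since E[X] ≥ 1, the first-moment bound is inconclusive at n = 19; it does NOT by itself certify R_3(4) > 19.

E[X] = 1292/81 ≈ 15.95062; E[X] ≥ 1; first-moment method inconclusive here.


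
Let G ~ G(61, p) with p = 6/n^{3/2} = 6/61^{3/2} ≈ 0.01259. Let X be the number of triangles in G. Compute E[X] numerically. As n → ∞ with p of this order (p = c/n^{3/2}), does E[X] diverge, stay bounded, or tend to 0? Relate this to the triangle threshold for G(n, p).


Number of potential triangles: C(61, 3) = 35990.
Each occurs with probability p³ ≈ (0.01259)³ ≈ 1.997420e-06.
By linearity: E[X] = C(61, 3)·p³ ≈ 35990 · 1.997420e-06 ≈ 0.0719.
Since α = 3/2 > 1, p = c/n^{3/2} = o(1/n) is below the triangle threshold p ~ 1/n. Asymptotically E[X] ~ (c³/6)·n^{3(1−α)} = (6³/6)·n^{-1.5} → 0, so by Markov's inequality G has no triangles w.h.p.

E[X] ≈ 0.0719; in regime p = Θ(1/n^{3/2}) E[X] tends to 0 (below the triangle threshold p ~ 1/n).


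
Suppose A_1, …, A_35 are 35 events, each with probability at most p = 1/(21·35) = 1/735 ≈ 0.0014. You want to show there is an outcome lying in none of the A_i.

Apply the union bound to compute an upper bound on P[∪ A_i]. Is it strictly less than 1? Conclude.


Union bound: P[∪_{i=1}^{35} A_i] ≤ Σ_i P[A_i] ≤ 35·p = 35·(1/735) = 1/21.
Numerically: 1/21 ≈ 0.0476.
Is 1/21 < 1? YES.
Since P[∪ A_i] ≤ 1/21 < 1, the complement has P[∩ A_i^c] ≥ 1 − 1/21 = 20/21 > 0, so some outcome avoids every A_i.

35·p = 1/21 ≈ 0.0476; existence CERTIFIED by the union bound.


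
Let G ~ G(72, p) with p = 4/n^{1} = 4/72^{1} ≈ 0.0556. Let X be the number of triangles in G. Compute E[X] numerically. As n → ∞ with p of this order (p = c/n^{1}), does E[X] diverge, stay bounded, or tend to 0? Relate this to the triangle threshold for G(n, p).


Number of potential triangles: C(72, 3) = 59640.
Each occurs with probability p³ ≈ (0.0556)³ ≈ 1.71468e-04.
By linearity: E[X] = C(72, 3)·p³ ≈ 59640 · 1.71468e-04 ≈ 10.226.
Here α = 1, so p = 4/n is exactly at the triangle threshold p ~ 1/n. Asymptotically E[X] → c³/6 = 4³/6 = 32/3 ≈ 10.667, a bounded constant. In this regime the triangle count is asymptotically Poisson(c³/6).

E[X] ≈ 10.226; in regime p = Θ(1/n^{1}) E[X] stays bounded (at the triangle threshold p ~ 1/n).


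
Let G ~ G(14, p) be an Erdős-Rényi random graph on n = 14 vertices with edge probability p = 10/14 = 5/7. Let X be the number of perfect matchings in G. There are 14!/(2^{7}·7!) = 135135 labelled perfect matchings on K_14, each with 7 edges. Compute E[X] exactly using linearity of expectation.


K_14 has 14!/(2^{7}·7!) = 135135 labelled perfect matchings.
For each such perfect matching H, let X_H = 1 if all 7 edges of H are present in G. Then P[X_H = 1] = p^{7} = (5/7)^{7} = 78125/823543.
By linearity: E[X] = Σ_H E[X_H] = 135135 · p^{7} = 135135 · 78125/823543 = 1508203125/117649.
Numerically: E[X] ≈ 12819.5.

E[X] = 135135 · (5/7)^{7} = 1508203125/117649 ≈ 12819.5.


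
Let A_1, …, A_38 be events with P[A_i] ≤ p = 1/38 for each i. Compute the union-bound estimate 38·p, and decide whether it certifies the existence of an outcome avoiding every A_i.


Union bound: P[∪_{i=1}^{38} A_i] ≤ Σ_i P[A_i] ≤ 38·p = 38·(1/38) = 1.
Numerically: 1 ≈ 1.0000.
Is 1 < 1? NO.
Since the bound 1 is ≥ 1, the union bound is uninformative here; it does NOT by itself certify existence.

38·p = 1 ≈ 1.0000; existence NOT certified by the union bound.


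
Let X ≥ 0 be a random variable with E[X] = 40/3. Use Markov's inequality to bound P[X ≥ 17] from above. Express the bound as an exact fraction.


μ = E[X] = 40/3, a = 17.
Markov: P[X ≥ 17] ≤ μ/a = (40/3)/17 = 40/51.
Numerically: ≈ 0.784.
(Since a = 17 > μ = 13.333, the bound 40/51 is < 1 and informative.)

P[X ≥ 17] ≤ 40/51 ≈ 0.784.


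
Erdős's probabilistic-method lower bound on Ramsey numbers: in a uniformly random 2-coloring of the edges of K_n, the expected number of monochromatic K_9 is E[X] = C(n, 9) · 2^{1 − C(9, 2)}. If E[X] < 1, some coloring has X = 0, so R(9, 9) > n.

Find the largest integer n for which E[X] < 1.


We need C(n, 9) · 2^{1 − 36} < 1, i.e. C(n, 9) < 2^{36 − 1} = 34359738368.
Check values of n near the boundary:
  n = 59: C(59, 9) = 12565671261; 12565671261 < 34359738368? YES
  n = 60: C(60, 9) = 14783142660; 14783142660 < 34359738368? YES
  n = 61: C(61, 9) = 17341763505; 17341763505 < 34359738368? YES
  n = 62: C(62, 9) = 20286591270; 20286591270 < 34359738368? YES
  n = 63: C(63, 9) = 23667689815; 23667689815 < 34359738368? YES
  n = 64: C(64, 9) = 27540584512; 27540584512 < 34359738368? YES
  n = 65: C(65, 9) = 31966749880; 31966749880 < 34359738368? YES
  n = 66: C(66, 9) = 37014131440; 37014131440 < 34359738368? NO
The largest n with C(n, 9) < 34359738368 is n = 65 (where E[X] = 3995843735/4294967296 ≈ 0.930). Hence R(9, 9) > 65, i.e. R(9, 9) ≥ 66.

Largest n = 65; hence R(9, 9) > 65.


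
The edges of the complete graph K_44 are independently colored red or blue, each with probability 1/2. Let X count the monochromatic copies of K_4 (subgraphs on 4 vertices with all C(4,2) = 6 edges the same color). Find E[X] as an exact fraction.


Let X = Σ_S X_S over the C(44, 4) = 135751 subsets S of size 4, where X_S = 1 if the K_4 on S is monochromatic.
For a fixed S, the K_4 on S has C(4, 2) = 6 edges. P[all 6 edges red] = (1/2)^6, and likewise for blue, so P[monochromatic] = 2·(1/2)^6 = 2^{1 − 6} = 1/32.
By linearity: E[X] = C(44, 4) · 2^{1 − 6} = 135751 · 1/32 = 135751/32.
Numerically: E[X] ≈ 4242.21875.

E[X] = C(44,4)·2^(1−C(4,2)) = 135751/32 ≈ 4242.21875.


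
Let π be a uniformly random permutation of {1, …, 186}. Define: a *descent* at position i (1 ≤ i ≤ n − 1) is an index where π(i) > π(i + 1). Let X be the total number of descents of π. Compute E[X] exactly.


Write X = Σ X_I over i = 1, …, 185, with X_I the indicator of one descent.
There are 185 indicators.
For each fixed i, the pair (π(i), π(i+1)) is a uniformly random ordered pair of distinct values from {1, …, 186}; by symmetry P[π(i) > π(i+1)] = 1/2.
By linearity: E[X] = 185 · (1/2) = (186 − 1) · (1/2) = 185/2 ≈ 92.500000.

E[X] = 185/2 = 92.500000.


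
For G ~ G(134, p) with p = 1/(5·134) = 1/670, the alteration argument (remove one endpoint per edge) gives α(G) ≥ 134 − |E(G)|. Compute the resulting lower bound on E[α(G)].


E[|E(G)|] = C(134, 2)·p = 8911 · (1/670) = 133/10.
E[α(G)] ≥ n − E[|E(G)|] = 134 − 133/10 = 1207/10.
Numerically: ≈ 120.7000.
(This is only a lower bound; the true E[α(G)] may be larger.)

E[α(G)] ≥ 1207/10 ≈ 120.7000.


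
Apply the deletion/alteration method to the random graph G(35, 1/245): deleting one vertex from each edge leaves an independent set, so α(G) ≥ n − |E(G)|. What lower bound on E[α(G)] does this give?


E[|E(G)|] = C(35, 2)·p = 595 · (1/245) = 17/7.
E[α(G)] ≥ n − E[|E(G)|] = 35 − 17/7 = 228/7.
Numerically: ≈ 32.5714.
(This is only a lower bound; the true E[α(G)] may be larger.)

E[α(G)] ≥ 228/7 ≈ 32.5714.


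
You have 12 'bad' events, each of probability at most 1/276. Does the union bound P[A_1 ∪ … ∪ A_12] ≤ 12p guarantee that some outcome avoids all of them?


Union bound: P[∪_{i=1}^{12} A_i] ≤ Σ_i P[A_i] ≤ 12·p = 12·(1/276) = 1/23.
Numerically: 1/23 ≈ 0.043.
Is 1/23 < 1? YES.
Since P[∪ A_i] ≤ 1/23 < 1, the complement has P[∩ A_i^c] ≥ 1 − 1/23 = 22/23 > 0, so some outcome avoids every A_i.

12·p = 1/23 ≈ 0.043; existence CERTIFIED by the union bound.


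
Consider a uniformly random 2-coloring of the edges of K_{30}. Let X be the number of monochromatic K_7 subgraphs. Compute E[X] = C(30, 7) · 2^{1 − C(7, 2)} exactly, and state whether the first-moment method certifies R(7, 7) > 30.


E[X] = C(30, 7) · 2^{1 − 21} = 2035800 · 2^{−20} = 2035800/1048576.
As a reduced fraction: E[X] = 254475/131072 ≈ 1.9415.
Is E[X] < 1? NO.
Since E[X] ≥ 1, the first-moment bound is inconclusive at n = 30; it does NOT by itself certify R(7, 7) > 30.

E[X] = 254475/131072 ≈ 1.9415; E[X] ≥ 1; first-moment method inconclusive here.


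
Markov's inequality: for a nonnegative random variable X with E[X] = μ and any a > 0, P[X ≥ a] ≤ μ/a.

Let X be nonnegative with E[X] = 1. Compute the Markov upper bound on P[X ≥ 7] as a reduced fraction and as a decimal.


μ = E[X] = 1, a = 7.
Markov: P[X ≥ 7] ≤ μ/a = (1)/7 = 1/7.
Numerically: ≈ 0.1429.
(Since a = 7 > μ = 1.0000, the bound 1/7 is < 1 and informative.)

P[X ≥ 7] ≤ 1/7 ≈ 0.1429.


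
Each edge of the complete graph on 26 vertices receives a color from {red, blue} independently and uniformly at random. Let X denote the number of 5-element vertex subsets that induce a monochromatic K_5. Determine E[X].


Let X = Σ_S X_S over the C(26, 5) = 65780 subsets S of size 5, where X_S = 1 if the K_5 on S is monochromatic.
For a fixed S, the K_5 on S has C(5, 2) = 10 edges. P[all 10 edges red] = (1/2)^10, and likewise for blue, so P[monochromatic] = 2·(1/2)^10 = 2^{1 − 10} = 1/512.
Summing: E[X] = C(26, 5) · 2^{1 − 10} = 65780 · 1/512 = 16445/128.
Numerically: E[X] ≈ 128.47656.

E[X] = C(26,5)·2^(1−C(5,2)) = 16445/128 ≈ 128.47656.


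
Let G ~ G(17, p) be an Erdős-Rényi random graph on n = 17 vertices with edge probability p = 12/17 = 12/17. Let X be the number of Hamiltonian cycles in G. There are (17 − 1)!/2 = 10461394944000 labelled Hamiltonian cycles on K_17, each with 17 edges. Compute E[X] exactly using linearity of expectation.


K_17 has (17 − 1)!/2 = 10461394944000 labelled Hamiltonian cycles.
For each such Hamiltonian cycle H, let X_H = 1 if all 17 edges of H are present in G. Then P[X_H = 1] = p^{17} = (12/17)^{17} = 2218611106740436992/827240261886336764177.
Summing the indicators: E[X] = Σ_H E[X_H] = 10461394944000 · p^{17} = 10461394944000 · 2218611106740436992/827240261886336764177 = 23209767014756651868459368448000/827240261886336764177.
Numerically: E[X] ≈ 2.80569e+10.

E[X] = 10461394944000 · (12/17)^{17} = 23209767014756651868459368448000/827240261886336764177 ≈ 2.80569e+10.


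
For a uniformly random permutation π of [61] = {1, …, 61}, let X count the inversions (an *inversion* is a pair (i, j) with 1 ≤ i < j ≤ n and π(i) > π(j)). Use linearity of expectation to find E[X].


Write X = Σ X_I over the C(61, 2) = 1830 pairs i < j, with X_I the indicator of one inversion.
There are 1830 indicators.
For each fixed pair i < j, the values π(i) and π(j) are two distinct elements of {1, …, 61} in uniformly random order; by symmetry P[π(i) > π(j)] = 1/2.
By linearity: E[X] = 1830 · (1/2) = C(61, 2) · (1/2) = 1830/2 = 915 ≈ 915.000000.

E[X] = 915 = 915.000000.


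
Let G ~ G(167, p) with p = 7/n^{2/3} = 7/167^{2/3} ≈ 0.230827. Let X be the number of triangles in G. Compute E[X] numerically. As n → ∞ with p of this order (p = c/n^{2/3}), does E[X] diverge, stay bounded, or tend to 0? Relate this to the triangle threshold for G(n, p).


Number of potential triangles: C(167, 3) = 762355.
Each occurs with probability p³ ≈ (0.230827)³ ≈ 1.22987558e-02.
By linearity: E[X] = C(167, 3)·p³ ≈ 762355 · 1.22987558e-02 ≈ 9376.017964.
Since α = 2/3 < 1, p = c/n^{2/3} ≫ 1/n is above the triangle threshold p ~ 1/n. Asymptotically E[X] ~ (c³/6)·n^{3(1−α)} = (7³/6)·n^{1} → ∞; triangles are abundant w.h.p.

E[X] ≈ 9376.017964; in regime p = Θ(1/n^{2/3}) E[X] diverges (above the triangle threshold p ~ 1/n).


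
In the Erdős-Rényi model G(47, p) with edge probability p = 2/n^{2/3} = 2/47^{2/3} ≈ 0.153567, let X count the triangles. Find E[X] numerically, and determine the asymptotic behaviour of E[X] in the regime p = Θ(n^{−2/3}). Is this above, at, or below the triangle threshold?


Number of potential triangles: C(47, 3) = 16215.
Each occurs with probability p³ ≈ (0.153567)³ ≈ 3.62154821e-03.
By linearity: E[X] = C(47, 3)·p³ ≈ 16215 · 3.62154821e-03 ≈ 58.723404.
Since α = 2/3 < 1, p = c/n^{2/3} ≫ 1/n is above the triangle threshold p ~ 1/n. Asymptotically E[X] ~ (c³/6)·n^{3(1−α)} = (2³/6)·n^{1} → ∞; triangles are abundant w.h.p.

E[X] ≈ 58.723404; in regime p = Θ(1/n^{2/3}) E[X] diverges (above the triangle threshold p ~ 1/n).


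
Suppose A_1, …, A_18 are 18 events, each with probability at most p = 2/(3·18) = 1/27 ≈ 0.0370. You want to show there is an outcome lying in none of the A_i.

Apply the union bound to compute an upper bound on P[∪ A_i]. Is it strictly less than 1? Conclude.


Union bound: P[∪_{i=1}^{18} A_i] ≤ Σ_i P[A_i] ≤ 18·p = 18·(1/27) = 2/3.
Numerically: 2/3 ≈ 0.6667.
Is 2/3 < 1? YES.
Since P[∪ A_i] ≤ 2/3 < 1, the complement has P[∩ A_i^c] ≥ 1 − 2/3 = 1/3 > 0, so some outcome avoids every A_i.

18·p = 2/3 ≈ 0.6667; existence CERTIFIED by the union bound.


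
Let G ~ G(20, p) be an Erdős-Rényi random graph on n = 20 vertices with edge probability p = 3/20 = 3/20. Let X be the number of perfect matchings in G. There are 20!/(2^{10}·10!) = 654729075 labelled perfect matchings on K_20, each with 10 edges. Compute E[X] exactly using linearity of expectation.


K_20 has 20!/(2^{10}·10!) = 654729075 labelled perfect matchings.
For each such perfect matching H, let X_H = 1 if all 10 edges of H are present in G. Then P[X_H = 1] = p^{10} = (3/20)^{10} = 59049/10240000000000.
By linearity of expectation: E[X] = Σ_H E[X_H] = 654729075 · p^{10} = 654729075 · 59049/10240000000000 = 1546443885987/409600000000.
Numerically: E[X] ≈ 3.7755.

E[X] = 654729075 · (3/20)^{10} = 1546443885987/409600000000 ≈ 3.7755.


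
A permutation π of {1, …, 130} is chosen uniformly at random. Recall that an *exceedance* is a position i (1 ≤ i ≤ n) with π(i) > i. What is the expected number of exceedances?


Write X = Σ_{i=1}^{130} X_i, where X_i = 1_{π(i) > i}.
For each fixed i, π(i) is uniform over {1, …, 130} (marginal of a uniform permutation), so P[π(i) > i] = (n − i)/n. Summing: Σ_{i=1}^{130} (n − i)/n = (0 + 1 + … + 129)/130 = 130(130 − 1)/(2·130) = (130 − 1)/2.
Hence E[X] = Σ_{i=1}^{130} (130 − i)/130 = 129/2 ≈ 64.500.

E[X] = 129/2 = 64.500.


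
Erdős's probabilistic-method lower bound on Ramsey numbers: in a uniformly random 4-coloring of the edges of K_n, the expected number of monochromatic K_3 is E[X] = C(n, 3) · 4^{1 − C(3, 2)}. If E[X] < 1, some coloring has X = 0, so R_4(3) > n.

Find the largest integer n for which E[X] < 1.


We need C(n, 3) · 4^{1 − 3} < 1, i.e. C(n, 3) < 4^{3 − 1} = 16.
Check values of n near the boundary:
  n = 3: C(3, 3) = 1; 1 < 16? YES
  n = 4: C(4, 3) = 4; 4 < 16? YES
  n = 5: C(5, 3) = 10; 10 < 16? YES
  n = 6: C(6, 3) = 20; 20 < 16? NO
  n = 7: C(7, 3) = 35; 35 < 16? NO
The largest n with C(n, 3) < 16 is n = 5 (where E[X] = 5/8 ≈ 0.625000). Hence R_4(3) > 5, i.e. R_4(3) ≥ 6.

Largest n = 5; hence R_4(3) > 5.


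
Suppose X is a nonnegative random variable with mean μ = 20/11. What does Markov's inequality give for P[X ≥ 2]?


μ = E[X] = 20/11, a = 2.
Markov: P[X ≥ 2] ≤ μ/a = (20/11)/2 = 10/11.
Numerically: ≈ 0.9091.
(Since a = 2 > μ = 1.8182, the bound 10/11 is < 1 and informative.)

P[X ≥ 2] ≤ 10/11 ≈ 0.9091.


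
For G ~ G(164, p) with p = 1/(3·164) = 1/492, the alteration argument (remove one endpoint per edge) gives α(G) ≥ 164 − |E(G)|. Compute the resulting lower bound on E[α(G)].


E[|E(G)|] = C(164, 2)·p = 13366 · (1/492) = 163/6.
E[α(G)] ≥ n − E[|E(G)|] = 164 − 163/6 = 821/6.
Numerically: ≈ 136.833333.
(This is only a lower bound; the true E[α(G)] may be larger.)

E[α(G)] ≥ 821/6 ≈ 136.833333.


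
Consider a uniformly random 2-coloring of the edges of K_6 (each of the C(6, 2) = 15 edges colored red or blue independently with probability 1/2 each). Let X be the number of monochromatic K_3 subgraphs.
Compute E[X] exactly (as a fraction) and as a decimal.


Let X = Σ_S X_S over the C(6, 3) = 20 subsets S of size 3, where X_S = 1 if the K_3 on S is monochromatic.
For a fixed S, the K_3 on S has C(3, 2) = 3 edges. P[all 3 edges red] = (1/2)^3, and likewise for blue, so P[monochromatic] = 2·(1/2)^3 = 2^{1 − 3} = 1/4.
By linearity of expectation: E[X] = C(6, 3) · 2^{1 − 3} = 20 · 1/4 = 5.
Numerically: E[X] ≈ 5.00000.

E[X] = C(6,3)·2^(1−C(3,2)) = 5 ≈ 5.00000.
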